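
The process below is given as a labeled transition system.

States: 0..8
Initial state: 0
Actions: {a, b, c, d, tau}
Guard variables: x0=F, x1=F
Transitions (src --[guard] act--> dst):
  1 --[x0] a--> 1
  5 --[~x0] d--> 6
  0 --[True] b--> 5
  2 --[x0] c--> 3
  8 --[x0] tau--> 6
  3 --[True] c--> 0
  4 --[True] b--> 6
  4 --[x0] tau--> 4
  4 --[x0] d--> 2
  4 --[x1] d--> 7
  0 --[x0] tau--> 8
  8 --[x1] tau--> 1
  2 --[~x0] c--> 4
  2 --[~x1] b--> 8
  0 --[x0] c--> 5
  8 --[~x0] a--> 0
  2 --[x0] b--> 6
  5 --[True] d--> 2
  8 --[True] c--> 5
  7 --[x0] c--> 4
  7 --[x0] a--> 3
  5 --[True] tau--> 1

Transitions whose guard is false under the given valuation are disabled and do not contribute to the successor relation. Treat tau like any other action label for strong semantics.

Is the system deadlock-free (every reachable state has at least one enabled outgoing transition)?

Answer: DEADLOCK at state 1

Working:
Reach set: {0,1,2,4,5,6,8}
  0: b→5  [1 out]
  1: ∅  [STUCK]
  2: b→8  c→4  [2 out]
  4: b→6  [1 out]
  5: d→2  d→6  tau→1  [3 out]
  6: ∅  [STUCK]
  8: a→0  c→5  [2 out]
trace reaching 1: b·tau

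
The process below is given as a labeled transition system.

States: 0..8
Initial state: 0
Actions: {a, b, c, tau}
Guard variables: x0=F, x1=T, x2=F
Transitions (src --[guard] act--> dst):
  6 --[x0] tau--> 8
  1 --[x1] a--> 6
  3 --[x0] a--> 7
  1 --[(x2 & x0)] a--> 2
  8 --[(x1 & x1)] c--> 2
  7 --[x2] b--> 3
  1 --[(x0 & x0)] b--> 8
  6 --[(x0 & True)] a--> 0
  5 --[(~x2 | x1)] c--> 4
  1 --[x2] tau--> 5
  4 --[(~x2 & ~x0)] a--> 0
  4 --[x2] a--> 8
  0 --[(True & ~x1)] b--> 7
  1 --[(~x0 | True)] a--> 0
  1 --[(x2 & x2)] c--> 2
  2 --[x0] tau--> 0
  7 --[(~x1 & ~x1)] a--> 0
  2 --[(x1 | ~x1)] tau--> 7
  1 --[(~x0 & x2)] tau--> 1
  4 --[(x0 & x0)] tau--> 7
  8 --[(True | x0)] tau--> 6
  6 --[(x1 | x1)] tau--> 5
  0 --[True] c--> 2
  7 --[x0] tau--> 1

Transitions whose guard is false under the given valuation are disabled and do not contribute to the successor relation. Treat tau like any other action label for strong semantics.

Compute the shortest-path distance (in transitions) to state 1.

BFS to 1:
  depth 0: {0}
  depth 1: {2}
  depth 2: {7}
1 never appears.

Answer: UNREACHABLE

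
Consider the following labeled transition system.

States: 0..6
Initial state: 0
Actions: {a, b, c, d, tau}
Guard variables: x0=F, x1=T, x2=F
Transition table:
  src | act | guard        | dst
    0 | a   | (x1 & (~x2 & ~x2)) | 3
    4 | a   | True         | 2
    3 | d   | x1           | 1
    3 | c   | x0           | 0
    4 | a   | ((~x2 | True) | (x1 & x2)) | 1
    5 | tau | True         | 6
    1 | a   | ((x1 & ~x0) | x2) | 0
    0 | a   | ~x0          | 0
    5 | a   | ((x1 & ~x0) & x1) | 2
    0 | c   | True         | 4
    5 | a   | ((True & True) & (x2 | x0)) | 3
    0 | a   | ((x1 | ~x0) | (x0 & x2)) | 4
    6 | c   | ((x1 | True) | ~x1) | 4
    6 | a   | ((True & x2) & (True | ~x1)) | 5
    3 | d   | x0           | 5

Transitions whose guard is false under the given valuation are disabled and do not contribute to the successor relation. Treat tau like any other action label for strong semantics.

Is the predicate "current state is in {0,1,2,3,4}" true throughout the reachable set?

Inv-set: {0,1,2,3,4}
Reachable = {0,1,2,3,4}
  0: ✓
  1: ✓
  2: ✓
  3: ✓
  4: ✓

Answer: INVARIANT HOLDS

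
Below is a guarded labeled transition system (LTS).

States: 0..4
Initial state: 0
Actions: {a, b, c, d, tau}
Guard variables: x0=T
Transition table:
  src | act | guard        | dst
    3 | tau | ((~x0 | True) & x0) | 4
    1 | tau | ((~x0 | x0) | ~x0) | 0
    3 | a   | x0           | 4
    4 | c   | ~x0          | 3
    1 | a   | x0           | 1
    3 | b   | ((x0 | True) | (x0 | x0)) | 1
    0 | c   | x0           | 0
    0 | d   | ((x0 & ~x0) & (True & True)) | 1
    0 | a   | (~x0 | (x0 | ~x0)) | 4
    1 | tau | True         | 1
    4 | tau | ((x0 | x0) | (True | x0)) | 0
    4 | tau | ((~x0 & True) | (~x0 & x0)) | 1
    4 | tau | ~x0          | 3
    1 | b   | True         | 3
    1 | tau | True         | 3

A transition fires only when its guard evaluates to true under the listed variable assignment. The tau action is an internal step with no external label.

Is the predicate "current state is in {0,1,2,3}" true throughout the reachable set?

Answer: INVARIANT VIOLATED at state 4

Working:
Allowed set {0,1,2,3}
Reachable = {0,4}
  0: ✓
  4: VIOLATES
counterexample path to 4: a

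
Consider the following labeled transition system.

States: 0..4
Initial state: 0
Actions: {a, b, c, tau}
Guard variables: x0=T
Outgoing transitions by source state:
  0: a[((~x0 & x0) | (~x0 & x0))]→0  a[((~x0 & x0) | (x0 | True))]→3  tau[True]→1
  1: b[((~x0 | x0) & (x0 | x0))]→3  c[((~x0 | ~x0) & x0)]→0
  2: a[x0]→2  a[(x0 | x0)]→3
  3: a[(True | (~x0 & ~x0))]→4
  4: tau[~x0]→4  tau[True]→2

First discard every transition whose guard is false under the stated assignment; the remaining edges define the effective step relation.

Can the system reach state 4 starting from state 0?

Answer: REACHABLE

Analysis:
Guard filter leaves 7 enabled edge(s).
L0 = {0}
L1 = {1,3}  cumulative {0,1,3}
L2 = {4}  cumulative {0,1,3,4}
L3 = {2}  cumulative {0,1,2,3,4}
Reach set: {0,1,2,3,4}
witness 4: a·a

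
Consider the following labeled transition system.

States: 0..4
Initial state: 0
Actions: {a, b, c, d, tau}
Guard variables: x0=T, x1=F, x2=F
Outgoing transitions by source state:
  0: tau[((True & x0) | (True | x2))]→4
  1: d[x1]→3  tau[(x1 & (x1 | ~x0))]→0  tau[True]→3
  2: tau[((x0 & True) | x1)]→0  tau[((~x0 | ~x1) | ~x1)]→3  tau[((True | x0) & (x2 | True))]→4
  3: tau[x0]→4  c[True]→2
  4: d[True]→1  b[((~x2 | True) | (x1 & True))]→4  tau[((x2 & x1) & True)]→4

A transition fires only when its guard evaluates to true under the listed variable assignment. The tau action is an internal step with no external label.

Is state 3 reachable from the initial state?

Guard filter leaves 9 enabled edge(s).
L0 = {0}
L1 = {4}  cumulative {0,4}
L2 = {1}  cumulative {0,1,4}
L3 = {3}  cumulative {0,1,3,4}
L4 = {2}  cumulative {0,1,2,3,4}
Reachable = {0,1,2,3,4}
Path to 3: tau·d·tau

Answer: REACHABLE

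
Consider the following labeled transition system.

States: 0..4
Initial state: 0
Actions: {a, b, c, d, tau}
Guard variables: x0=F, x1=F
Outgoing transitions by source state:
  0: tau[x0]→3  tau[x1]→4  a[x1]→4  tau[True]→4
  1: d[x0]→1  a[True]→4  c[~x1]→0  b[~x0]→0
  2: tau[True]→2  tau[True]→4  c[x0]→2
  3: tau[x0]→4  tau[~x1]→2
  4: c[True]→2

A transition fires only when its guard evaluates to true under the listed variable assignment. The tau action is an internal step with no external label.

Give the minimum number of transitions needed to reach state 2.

Layered search for 2:
  L0 = {0}
  L1 = {4}
  L2 = {2}
first hit 2 at d=2 via tau·c

Answer: 2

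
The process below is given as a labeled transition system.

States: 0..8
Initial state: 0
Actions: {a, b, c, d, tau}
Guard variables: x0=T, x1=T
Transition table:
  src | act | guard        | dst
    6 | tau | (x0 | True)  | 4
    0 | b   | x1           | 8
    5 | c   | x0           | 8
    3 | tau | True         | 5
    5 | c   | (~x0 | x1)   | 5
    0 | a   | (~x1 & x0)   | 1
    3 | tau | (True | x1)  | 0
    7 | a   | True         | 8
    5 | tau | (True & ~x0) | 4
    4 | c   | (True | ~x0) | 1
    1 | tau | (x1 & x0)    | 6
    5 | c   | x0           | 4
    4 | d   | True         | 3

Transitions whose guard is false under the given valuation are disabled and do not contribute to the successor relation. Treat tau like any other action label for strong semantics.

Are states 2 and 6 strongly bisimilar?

Refine partition for ~:
  π0 = {{0,1,2,3,4,5,6,7,8}}
  π1 = {{0},{1,3,6},{2,8},{4},{5},{7}}
  π2 = {{0},{1},{2,8},{3},{4},{5},{6},{7}}
8 equivalence class(es) (converged in 3)
[2]={2,8}  [6]={6}

Answer: NOT BISIMILAR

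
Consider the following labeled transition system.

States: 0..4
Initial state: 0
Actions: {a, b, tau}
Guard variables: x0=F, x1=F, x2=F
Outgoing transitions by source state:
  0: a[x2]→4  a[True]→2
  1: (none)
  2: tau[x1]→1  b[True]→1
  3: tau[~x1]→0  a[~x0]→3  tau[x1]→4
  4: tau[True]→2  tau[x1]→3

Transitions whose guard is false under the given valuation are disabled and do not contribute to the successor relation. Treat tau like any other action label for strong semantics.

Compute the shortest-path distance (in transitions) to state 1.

Answer: 2

Analysis:
BFS to 1:
  Layer 0: {0}
  Layer 1: {2}
  Layer 2: {1}
first hit 1 at d=2 via a·b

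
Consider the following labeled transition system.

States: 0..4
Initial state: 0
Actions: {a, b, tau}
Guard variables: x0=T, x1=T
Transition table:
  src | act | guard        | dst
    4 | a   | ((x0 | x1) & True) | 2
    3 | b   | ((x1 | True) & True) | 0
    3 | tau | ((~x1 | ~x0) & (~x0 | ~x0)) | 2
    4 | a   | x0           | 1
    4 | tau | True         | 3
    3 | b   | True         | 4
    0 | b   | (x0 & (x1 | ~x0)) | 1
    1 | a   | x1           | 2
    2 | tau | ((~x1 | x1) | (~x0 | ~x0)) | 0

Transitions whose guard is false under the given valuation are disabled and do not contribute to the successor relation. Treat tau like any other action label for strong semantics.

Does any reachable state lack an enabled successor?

Answer: DEADLOCK-FREE

Analysis:
Reach set: {0,1,2}
  0: b→1  [deg 1]
  1: a→2  [deg 1]
  2: tau→0  [deg 1]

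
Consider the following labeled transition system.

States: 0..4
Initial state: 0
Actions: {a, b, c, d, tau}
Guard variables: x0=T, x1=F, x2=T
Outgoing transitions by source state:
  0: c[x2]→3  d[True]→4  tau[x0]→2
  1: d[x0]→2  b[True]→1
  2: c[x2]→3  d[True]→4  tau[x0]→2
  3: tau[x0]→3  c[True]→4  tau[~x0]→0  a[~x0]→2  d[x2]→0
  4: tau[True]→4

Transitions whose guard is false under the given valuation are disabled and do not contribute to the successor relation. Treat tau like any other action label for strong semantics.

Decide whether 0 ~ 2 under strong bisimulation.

Answer: BISIMILAR

Trace:
Refine partition for ~:
  π0 = {{0,1,2,3,4}}
  π1 = {{0,2,3},{1},{4}}
  π2 = {{0,2},{1},{3},{4}}
stable after 3 split(s): 4 block(s)
[0]={0,2}  [2]={0,2}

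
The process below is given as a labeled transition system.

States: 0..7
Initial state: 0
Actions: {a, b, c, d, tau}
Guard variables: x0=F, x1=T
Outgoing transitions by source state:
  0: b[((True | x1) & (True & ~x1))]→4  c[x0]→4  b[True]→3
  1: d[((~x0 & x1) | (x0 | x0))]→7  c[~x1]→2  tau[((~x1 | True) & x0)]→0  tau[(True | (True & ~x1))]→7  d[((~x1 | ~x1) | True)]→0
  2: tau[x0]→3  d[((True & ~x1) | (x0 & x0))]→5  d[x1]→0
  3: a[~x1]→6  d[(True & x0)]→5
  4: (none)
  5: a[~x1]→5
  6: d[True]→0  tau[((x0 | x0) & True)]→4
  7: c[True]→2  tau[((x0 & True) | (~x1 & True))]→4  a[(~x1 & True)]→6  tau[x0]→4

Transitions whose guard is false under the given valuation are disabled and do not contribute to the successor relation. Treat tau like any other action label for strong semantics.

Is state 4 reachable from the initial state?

After dropping false guards: 7 live edges.
depth 0: {0}
depth 1: {3}  now seen {0,3}
R = {0,3}

Answer: UNREACHABLE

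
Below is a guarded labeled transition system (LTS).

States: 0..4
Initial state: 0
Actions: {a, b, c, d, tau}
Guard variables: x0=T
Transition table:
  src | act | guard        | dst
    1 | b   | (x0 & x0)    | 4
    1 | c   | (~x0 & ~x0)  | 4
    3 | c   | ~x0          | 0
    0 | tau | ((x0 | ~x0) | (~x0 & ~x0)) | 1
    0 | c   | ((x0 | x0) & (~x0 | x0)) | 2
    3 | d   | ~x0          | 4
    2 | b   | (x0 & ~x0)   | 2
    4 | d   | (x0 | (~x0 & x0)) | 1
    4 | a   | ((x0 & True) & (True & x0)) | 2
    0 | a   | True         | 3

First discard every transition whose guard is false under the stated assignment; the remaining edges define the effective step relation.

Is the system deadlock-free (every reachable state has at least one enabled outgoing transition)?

Answer: DEADLOCK at state 2

Trace:
Reachable = {0,1,2,3,4}
  0: a→3  c→2  tau→1  [deg 3]
  1: b→4  [deg 1]
  2: ∅  [STUCK]
  3: ∅  [STUCK]
  4: a→2  d→1  [deg 2]
Path to 2: c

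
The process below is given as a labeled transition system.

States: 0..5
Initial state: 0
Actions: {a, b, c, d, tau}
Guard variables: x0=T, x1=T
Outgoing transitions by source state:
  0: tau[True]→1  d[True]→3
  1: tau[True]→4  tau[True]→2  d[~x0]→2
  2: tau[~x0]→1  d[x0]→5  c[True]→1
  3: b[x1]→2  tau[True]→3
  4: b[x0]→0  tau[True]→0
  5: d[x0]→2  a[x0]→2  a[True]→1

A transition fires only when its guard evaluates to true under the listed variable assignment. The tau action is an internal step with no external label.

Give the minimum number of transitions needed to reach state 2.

Layered search for 2:
  depth 0: {0}
  depth 1: {1,3}
  depth 2: {2,4}
first hit 2 at d=2 via d·b

Answer: 2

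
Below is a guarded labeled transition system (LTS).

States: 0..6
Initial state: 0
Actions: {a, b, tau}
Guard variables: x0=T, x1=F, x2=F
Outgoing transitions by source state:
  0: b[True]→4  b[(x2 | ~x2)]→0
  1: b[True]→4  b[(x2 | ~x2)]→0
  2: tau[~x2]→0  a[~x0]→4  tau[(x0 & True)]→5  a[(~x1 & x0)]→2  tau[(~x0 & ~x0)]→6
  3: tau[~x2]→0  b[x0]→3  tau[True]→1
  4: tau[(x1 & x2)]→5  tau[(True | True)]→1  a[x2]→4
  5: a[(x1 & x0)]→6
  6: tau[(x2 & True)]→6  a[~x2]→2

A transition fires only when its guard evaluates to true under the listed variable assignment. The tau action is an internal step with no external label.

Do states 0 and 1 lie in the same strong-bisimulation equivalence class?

Answer: BISIMILAR

Analysis:
Compute ~ classes (split until stable):
  P[0] = {{0,1,2,3,4,5,6}}
  P[1] = {{0,1},{2},{3},{4},{5},{6}}
Fixed point at round 2; 6 class(es).
0∈{0,1}, 1∈{0,1}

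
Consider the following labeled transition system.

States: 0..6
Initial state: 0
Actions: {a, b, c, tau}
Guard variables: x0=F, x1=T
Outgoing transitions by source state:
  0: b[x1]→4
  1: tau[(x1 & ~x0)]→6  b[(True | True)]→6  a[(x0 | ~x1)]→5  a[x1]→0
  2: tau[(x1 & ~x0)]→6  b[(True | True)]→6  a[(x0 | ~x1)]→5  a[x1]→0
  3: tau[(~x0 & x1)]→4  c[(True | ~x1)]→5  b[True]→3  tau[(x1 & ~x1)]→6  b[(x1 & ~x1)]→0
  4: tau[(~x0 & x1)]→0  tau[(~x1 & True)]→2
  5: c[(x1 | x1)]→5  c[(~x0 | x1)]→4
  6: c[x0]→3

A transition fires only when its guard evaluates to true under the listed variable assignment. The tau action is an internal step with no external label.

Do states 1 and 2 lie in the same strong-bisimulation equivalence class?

Answer: BISIMILAR

Working:
Bisimulation quotient by refinement:
  π0 = {{0,1,2,3,4,5,6}}
  π1 = {{0},{1,2},{3},{4},{5},{6}}
6 equivalence class(es) (converged in 2)
[1]={1,2}  [2]={1,2}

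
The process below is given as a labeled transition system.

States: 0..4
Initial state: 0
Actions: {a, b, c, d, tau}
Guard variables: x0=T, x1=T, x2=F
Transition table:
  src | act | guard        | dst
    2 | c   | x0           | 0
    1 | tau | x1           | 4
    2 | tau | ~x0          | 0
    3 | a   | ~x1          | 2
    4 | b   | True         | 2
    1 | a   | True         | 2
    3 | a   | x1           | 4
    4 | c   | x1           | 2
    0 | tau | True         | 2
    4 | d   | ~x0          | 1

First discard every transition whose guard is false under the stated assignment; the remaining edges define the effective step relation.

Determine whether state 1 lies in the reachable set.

Answer: UNREACHABLE

Analysis:
Guard filter leaves 7 enabled edge(s).
Layer 0: {0}
Layer 1: {2}  total {0,2}
Reach set: {0,2}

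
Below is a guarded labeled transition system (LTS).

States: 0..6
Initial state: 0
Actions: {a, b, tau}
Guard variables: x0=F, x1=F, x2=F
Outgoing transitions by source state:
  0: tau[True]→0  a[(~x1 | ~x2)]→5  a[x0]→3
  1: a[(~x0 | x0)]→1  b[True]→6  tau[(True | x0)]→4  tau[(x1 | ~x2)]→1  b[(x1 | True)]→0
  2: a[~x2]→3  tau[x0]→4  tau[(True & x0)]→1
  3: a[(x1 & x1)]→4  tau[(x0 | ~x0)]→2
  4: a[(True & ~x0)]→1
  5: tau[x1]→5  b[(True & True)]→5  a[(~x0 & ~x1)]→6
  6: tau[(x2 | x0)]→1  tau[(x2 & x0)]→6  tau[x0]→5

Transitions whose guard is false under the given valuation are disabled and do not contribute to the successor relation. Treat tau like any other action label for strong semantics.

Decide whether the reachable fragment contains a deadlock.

Answer: DEADLOCK at state 6

Trace:
Reach set: {0,5,6}
  0: a→5  tau→0  [2 out]
  5: a→6  b→5  [2 out]
  6: ∅  [no exit]
witness 6: a·a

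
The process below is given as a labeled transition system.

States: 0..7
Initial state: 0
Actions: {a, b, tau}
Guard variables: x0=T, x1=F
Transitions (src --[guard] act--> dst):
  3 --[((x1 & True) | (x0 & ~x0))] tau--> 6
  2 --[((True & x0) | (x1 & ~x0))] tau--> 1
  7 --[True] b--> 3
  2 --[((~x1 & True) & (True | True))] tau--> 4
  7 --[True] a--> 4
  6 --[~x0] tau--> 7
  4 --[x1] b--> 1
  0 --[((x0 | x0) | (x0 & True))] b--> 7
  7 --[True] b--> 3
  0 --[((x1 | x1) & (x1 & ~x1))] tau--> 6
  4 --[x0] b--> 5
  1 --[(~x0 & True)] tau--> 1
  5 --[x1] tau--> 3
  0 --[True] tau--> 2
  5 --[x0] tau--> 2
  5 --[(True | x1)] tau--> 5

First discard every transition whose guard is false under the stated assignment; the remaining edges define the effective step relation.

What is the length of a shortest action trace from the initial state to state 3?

Layered search for 3:
  depth 0: {0}
  depth 1: {2,7}
  depth 2: {1,3,4}
3 enters at depth 2; path b·b

Answer: 2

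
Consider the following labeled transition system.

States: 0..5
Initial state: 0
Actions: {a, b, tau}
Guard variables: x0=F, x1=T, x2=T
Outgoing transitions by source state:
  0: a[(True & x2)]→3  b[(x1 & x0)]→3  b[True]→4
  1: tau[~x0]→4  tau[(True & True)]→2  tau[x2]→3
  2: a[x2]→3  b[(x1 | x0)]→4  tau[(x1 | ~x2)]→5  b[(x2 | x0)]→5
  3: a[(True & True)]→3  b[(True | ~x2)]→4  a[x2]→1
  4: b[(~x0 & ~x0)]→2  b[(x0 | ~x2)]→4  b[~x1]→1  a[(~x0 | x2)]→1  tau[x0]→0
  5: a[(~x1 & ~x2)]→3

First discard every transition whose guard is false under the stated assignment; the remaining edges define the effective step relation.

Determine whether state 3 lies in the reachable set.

14 transition(s) survive guard evaluation.
Layer 0: {0}
Layer 1: {3,4}  now seen {0,3,4}
Layer 2: {1,2}  now seen {0,1,2,3,4}
Layer 3: {5}  now seen {0,1,2,3,4,5}
Reachable = {0,1,2,3,4,5}
trace reaching 3: a

Answer: REACHABLE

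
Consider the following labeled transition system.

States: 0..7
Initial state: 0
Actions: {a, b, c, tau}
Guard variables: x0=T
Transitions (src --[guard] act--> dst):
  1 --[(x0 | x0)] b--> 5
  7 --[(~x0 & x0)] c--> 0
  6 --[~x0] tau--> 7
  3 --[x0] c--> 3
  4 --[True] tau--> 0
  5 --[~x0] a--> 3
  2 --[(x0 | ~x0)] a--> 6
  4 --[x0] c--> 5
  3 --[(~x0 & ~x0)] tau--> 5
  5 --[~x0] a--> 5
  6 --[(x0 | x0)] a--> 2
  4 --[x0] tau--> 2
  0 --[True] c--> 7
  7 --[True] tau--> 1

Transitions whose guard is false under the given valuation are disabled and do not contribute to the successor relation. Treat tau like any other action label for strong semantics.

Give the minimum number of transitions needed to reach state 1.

BFS to 1:
  depth 0: {0}
  depth 1: {7}
  depth 2: {1}
depth(1)=2, e.g. c·tau

Answer: 2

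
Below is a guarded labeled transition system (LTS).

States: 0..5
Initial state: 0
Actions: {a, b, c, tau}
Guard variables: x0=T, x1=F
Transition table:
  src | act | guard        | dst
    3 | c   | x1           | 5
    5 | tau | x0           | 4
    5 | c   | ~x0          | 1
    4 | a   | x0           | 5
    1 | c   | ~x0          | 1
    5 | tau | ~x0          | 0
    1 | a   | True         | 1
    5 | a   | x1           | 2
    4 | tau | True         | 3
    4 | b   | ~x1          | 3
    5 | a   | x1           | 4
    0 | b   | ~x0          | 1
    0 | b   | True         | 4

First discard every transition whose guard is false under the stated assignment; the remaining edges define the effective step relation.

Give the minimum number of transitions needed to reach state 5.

Layered search for 5:
  Layer 0: {0}
  Layer 1: {4}
  Layer 2: {3,5}
depth(5)=2, e.g. b·a

Answer: 2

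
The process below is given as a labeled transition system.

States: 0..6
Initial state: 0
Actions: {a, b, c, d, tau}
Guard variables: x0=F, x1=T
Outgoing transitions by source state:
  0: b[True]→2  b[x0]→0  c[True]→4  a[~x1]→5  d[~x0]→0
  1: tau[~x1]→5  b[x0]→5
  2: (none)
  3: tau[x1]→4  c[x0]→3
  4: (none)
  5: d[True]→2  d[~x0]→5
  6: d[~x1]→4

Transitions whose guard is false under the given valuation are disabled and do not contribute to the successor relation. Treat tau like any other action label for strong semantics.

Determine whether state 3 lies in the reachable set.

Answer: UNREACHABLE

Trace:
After dropping false guards: 6 live edges.
Layer 0: {0}
Layer 1: {2,4}  now seen {0,2,4}
Reachable = {0,2,4}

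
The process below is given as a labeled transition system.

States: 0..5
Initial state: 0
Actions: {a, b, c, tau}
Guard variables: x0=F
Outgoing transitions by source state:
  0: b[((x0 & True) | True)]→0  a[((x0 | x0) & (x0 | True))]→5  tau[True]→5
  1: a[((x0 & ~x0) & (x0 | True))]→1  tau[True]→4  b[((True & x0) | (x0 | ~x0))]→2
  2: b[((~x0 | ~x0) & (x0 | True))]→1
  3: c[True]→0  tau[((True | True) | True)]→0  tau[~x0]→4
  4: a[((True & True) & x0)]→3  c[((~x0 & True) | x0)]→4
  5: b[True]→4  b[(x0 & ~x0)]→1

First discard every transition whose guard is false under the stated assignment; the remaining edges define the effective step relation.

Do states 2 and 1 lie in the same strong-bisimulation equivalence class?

Bisimulation quotient by refinement:
  π0 = {{0,1,2,3,4,5}}
  π1 = {{0,1},{2,5},{3},{4}}
  π2 = {{0},{1},{2},{3},{4},{5}}
stable after 3 split(s): 6 block(s)
2∈{2}, 1∈{1}

Answer: NOT BISIMILAR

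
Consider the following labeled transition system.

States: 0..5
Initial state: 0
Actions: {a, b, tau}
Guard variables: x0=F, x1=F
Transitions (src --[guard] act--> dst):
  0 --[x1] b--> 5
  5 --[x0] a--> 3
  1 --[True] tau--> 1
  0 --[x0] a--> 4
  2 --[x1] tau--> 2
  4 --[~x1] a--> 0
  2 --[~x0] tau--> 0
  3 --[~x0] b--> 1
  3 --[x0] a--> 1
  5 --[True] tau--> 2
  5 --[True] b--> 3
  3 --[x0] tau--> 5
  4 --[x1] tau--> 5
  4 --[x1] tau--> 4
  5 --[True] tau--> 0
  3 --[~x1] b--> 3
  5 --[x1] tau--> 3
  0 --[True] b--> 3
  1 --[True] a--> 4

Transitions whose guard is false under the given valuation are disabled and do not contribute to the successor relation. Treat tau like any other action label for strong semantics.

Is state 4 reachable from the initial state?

Answer: REACHABLE

Trace:
10 transition(s) survive guard evaluation.
Layer 0: {0}
Layer 1: {3}  total {0,3}
Layer 2: {1}  total {0,1,3}
Layer 3: {4}  total {0,1,3,4}
R = {0,1,3,4}
Path to 4: b·b·a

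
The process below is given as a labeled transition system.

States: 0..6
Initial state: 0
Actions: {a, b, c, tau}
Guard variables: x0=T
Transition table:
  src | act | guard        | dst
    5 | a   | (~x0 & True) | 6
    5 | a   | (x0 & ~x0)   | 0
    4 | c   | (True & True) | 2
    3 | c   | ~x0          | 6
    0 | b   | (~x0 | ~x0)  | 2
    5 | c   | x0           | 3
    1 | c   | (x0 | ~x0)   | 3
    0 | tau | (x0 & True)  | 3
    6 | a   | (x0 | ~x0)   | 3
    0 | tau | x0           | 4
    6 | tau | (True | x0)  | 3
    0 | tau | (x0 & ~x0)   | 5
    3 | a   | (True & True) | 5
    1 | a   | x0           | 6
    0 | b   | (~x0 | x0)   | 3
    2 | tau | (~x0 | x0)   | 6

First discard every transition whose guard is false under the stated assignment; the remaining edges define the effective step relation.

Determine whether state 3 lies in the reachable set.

11 transition(s) survive guard evaluation.
L0 = {0}
L1 = {3,4}  total {0,3,4}
L2 = {2,5}  total {0,2,3,4,5}
L3 = {6}  total {0,2,3,4,5,6}
Reach set: {0,2,3,4,5,6}
trace reaching 3: tau

Answer: REACHABLE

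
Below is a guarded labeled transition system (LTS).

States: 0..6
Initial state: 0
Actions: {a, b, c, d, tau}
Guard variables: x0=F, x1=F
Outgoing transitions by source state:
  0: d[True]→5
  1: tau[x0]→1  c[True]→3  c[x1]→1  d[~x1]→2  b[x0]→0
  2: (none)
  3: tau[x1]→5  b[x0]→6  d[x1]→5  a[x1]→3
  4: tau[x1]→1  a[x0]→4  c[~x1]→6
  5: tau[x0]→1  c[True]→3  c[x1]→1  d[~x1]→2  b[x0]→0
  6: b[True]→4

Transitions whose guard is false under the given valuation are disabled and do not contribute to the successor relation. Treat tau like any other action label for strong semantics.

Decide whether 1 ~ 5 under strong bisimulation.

Compute ~ classes (split until stable):
  P[0] = {{0,1,2,3,4,5,6}}
  P[1] = {{0},{1,5},{2,3},{4},{6}}
stable after 2 split(s): 5 block(s)
1∈{1,5}, 5∈{1,5}

Answer: BISIMILAR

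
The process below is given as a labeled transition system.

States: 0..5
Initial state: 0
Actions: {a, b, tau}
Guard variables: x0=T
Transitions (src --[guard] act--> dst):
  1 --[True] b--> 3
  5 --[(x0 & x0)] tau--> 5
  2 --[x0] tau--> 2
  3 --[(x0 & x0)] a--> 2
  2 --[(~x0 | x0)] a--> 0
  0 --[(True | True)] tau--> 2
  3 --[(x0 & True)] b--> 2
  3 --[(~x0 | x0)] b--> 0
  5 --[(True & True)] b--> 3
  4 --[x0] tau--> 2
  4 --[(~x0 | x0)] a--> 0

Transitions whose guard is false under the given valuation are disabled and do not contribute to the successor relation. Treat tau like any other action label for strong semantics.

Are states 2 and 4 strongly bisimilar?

Answer: BISIMILAR

Working:
Refine partition for ~:
  π0 = {{0,1,2,3,4,5}}
  π1 = {{0},{1},{2,4},{3},{5}}
Fixed point at round 2; 5 class(es).
2∈{2,4}, 4∈{2,4}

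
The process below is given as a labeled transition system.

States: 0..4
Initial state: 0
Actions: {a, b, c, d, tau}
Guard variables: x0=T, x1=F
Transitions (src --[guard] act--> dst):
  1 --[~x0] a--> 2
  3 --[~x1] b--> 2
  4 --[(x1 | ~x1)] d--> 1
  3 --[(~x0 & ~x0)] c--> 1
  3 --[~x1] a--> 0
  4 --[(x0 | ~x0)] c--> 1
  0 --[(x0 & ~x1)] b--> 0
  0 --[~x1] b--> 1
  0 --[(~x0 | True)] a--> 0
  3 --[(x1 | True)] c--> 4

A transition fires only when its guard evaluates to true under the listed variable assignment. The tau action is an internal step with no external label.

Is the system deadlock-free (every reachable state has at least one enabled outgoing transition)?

Answer: DEADLOCK at state 1

Working:
R = {0,1}
  0: a→0  b→0  b→1  [3 out]
  1: ∅  [deadlock]
Path to 1: b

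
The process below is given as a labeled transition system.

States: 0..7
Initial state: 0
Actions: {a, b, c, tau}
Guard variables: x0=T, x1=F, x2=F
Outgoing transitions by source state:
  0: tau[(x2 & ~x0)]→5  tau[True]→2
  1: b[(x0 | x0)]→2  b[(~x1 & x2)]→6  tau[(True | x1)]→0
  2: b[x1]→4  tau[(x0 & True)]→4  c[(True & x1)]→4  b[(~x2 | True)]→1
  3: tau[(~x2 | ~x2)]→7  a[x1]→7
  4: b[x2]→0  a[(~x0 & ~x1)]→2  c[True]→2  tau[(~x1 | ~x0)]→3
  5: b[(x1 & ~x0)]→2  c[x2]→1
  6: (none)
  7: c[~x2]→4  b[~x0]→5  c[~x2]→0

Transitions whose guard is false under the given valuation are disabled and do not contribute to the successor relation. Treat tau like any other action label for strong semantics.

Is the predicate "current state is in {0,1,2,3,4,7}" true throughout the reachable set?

Answer: INVARIANT HOLDS

Analysis:
Safe = {0,1,2,3,4,7}
Reachable = {0,1,2,3,4,7}
  0: safe
  1: safe
  2: safe
  3: safe
  4: safe
  7: safe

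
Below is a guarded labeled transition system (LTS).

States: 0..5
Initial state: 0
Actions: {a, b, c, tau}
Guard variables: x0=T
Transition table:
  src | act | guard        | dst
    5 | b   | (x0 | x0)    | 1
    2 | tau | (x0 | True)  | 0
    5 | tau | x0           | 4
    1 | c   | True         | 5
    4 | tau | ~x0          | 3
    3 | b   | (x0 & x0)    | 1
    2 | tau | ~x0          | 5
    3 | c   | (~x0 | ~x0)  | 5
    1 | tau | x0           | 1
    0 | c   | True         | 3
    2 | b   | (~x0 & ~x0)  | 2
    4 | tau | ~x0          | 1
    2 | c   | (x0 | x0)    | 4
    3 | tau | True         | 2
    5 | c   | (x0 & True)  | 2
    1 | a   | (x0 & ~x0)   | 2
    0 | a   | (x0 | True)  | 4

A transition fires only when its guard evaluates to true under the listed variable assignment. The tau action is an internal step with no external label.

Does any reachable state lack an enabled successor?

Reachable = {0,1,2,3,4,5}
  0: a→4  c→3  [2 out]
  1: c→5  tau→1  [2 out]
  2: c→4  tau→0  [2 out]
  3: b→1  tau→2  [2 out]
  4: ∅  [no exit]
  5: b→1  c→2  tau→4  [3 out]
Path to 4: a

Answer: DEADLOCK at state 4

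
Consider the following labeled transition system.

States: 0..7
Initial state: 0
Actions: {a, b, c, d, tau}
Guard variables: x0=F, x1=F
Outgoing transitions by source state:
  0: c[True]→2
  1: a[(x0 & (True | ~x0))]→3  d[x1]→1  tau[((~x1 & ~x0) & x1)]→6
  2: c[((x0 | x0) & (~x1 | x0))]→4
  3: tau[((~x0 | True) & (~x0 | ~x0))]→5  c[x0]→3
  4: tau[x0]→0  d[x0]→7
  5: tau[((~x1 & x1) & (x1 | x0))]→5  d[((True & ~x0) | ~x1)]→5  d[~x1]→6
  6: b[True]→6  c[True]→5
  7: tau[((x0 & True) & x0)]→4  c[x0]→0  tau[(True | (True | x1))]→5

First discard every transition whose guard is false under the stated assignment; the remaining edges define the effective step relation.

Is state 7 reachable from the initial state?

Guard filter leaves 7 enabled edge(s).
depth 0: {0}
depth 1: {2}  now seen {0,2}
Reachable = {0,2}

Answer: UNREACHABLE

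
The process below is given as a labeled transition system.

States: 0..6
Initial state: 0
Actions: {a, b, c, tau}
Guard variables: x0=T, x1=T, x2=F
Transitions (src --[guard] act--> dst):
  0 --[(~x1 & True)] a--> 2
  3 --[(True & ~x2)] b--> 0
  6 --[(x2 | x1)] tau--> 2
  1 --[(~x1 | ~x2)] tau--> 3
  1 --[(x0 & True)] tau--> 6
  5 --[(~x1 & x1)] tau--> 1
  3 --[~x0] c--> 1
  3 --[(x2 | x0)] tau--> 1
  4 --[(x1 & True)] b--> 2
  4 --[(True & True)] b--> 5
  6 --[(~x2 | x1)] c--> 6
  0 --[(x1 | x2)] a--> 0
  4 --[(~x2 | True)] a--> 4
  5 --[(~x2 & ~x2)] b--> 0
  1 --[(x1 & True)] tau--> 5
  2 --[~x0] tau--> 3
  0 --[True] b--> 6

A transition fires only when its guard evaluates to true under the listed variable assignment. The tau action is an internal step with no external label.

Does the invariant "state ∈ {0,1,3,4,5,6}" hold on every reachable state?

Safe = {0,1,3,4,5,6}
R = {0,2,6}
  0: ok
  2: VIOLATES
  6: ok
reach 2 via b·tau — violates

Answer: INVARIANT VIOLATED at state 2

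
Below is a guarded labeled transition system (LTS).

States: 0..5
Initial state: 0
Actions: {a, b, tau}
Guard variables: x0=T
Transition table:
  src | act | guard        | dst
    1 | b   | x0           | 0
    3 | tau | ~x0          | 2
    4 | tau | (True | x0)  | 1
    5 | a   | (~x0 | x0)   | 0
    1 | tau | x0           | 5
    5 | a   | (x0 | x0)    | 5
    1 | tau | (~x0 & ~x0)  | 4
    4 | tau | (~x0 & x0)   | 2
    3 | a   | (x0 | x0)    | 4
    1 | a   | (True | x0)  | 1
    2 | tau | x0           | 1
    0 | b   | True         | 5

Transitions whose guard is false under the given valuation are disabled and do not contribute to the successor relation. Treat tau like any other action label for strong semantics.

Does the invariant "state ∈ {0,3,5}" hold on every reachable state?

Allowed set {0,3,5}
R = {0,5}
  0: ✓
  5: ✓

Answer: INVARIANT HOLDS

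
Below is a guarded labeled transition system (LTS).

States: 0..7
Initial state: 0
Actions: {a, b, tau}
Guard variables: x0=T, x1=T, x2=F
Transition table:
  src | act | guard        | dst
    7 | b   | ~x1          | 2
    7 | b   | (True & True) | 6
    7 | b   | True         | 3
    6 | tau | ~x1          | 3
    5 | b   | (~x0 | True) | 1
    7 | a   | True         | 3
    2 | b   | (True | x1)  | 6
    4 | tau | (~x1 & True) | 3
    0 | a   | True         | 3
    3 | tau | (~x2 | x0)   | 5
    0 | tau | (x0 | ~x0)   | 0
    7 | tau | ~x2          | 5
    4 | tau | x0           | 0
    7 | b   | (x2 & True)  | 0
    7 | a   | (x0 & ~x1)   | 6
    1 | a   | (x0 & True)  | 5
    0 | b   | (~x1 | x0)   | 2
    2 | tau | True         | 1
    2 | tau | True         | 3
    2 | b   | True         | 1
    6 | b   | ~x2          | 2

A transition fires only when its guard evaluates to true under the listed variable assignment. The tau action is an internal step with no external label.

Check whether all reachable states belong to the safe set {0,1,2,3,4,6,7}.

Inv-set: {0,1,2,3,4,6,7}
Reachable = {0,1,2,3,5,6}
  0: ✓
  1: ✓
  2: ✓
  3: ✓
  5: ✗ unsafe
  6: ✓
witness against invariant: a·tau → 5

Answer: INVARIANT VIOLATED at state 5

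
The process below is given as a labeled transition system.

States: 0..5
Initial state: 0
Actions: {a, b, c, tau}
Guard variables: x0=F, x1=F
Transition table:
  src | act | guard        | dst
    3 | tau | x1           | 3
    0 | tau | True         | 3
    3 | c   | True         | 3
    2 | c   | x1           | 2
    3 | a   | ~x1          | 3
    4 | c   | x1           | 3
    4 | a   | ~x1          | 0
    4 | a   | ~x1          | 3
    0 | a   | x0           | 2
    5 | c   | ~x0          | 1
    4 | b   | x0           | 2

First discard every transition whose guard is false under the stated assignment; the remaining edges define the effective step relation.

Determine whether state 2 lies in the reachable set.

Answer: UNREACHABLE

Analysis:
6 transition(s) survive guard evaluation.
depth 0: {0}
depth 1: {3}  cumulative {0,3}
Reach set: {0,3}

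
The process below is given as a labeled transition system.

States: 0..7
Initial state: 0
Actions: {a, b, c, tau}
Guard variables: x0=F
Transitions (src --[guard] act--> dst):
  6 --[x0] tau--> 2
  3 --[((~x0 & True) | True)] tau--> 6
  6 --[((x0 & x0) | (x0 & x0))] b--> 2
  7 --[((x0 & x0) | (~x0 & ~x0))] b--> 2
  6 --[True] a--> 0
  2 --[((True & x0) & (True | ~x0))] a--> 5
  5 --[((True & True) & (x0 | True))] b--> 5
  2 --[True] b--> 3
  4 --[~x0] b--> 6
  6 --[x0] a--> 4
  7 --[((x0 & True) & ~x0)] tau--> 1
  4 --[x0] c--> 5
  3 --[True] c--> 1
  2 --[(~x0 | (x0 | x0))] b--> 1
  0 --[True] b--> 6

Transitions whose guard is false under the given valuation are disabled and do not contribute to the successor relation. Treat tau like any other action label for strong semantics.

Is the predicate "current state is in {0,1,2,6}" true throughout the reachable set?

Answer: INVARIANT HOLDS

Analysis:
Allowed set {0,1,2,6}
Reachable = {0,6}
  0: ✓
  6: ✓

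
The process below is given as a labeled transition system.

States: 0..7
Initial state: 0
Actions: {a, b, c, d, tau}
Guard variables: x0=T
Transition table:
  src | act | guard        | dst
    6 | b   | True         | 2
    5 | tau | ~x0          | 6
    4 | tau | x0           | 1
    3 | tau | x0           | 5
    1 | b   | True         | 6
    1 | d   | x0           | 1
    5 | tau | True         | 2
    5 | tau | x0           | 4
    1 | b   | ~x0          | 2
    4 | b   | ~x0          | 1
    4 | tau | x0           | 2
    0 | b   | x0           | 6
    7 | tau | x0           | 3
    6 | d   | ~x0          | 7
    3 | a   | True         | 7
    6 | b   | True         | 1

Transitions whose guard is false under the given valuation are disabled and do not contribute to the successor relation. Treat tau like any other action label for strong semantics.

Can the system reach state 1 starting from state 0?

Guard filter leaves 12 enabled edge(s).
Layer 0: {0}
Layer 1: {6}  now seen {0,6}
Layer 2: {1,2}  now seen {0,1,2,6}
Reach set: {0,1,2,6}
trace reaching 1: b·b

Answer: REACHABLE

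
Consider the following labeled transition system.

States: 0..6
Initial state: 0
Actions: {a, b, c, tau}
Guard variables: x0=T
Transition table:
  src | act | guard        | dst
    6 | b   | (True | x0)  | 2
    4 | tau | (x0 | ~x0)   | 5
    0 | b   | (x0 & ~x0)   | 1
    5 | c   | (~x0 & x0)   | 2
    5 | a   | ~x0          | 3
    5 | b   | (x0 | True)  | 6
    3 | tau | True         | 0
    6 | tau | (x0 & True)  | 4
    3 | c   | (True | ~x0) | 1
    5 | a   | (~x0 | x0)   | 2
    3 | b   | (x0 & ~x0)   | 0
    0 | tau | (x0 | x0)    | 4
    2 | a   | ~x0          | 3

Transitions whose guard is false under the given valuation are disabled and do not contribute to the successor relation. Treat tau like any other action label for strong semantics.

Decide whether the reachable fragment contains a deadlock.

R = {0,2,4,5,6}
  0: tau→4  [deg 1]
  2: ∅  [STUCK]
  4: tau→5  [deg 1]
  5: a→2  b→6  [deg 2]
  6: b→2  tau→4  [deg 2]
trace reaching 2: tau·tau·a

Answer: DEADLOCK at state 2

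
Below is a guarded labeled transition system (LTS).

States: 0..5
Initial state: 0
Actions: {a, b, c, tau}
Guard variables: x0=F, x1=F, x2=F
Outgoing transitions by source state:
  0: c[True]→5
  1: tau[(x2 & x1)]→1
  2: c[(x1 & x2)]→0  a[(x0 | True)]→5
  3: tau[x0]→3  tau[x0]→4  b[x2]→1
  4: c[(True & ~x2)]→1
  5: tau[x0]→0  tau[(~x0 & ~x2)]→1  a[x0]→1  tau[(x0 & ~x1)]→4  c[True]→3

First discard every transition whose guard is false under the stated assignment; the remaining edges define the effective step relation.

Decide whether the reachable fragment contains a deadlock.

Answer: DEADLOCK at state 1

Analysis:
R = {0,1,3,5}
  0: c→5  [1 out]
  1: ∅  [no exit]
  3: ∅  [no exit]
  5: c→3  tau→1  [2 out]
Path to 1: c·tau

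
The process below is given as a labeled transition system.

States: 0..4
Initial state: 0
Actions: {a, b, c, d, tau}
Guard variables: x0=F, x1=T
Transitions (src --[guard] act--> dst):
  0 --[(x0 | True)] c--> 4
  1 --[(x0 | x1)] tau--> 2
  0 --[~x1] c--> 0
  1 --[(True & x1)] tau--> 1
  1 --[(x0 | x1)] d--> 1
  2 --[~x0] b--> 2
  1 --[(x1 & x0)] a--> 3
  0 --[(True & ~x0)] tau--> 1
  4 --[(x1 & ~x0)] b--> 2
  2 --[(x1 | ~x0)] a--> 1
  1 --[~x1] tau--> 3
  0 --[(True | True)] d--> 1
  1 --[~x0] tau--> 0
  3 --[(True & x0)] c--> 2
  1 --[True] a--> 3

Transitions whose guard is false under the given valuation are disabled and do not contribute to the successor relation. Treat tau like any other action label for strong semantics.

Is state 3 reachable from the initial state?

Answer: REACHABLE

Trace:
11 transition(s) survive guard evaluation.
L0 = {0}
L1 = {1,4}  cumulative {0,1,4}
L2 = {2,3}  cumulative {0,1,2,3,4}
R = {0,1,2,3,4}
Path to 3: tau·a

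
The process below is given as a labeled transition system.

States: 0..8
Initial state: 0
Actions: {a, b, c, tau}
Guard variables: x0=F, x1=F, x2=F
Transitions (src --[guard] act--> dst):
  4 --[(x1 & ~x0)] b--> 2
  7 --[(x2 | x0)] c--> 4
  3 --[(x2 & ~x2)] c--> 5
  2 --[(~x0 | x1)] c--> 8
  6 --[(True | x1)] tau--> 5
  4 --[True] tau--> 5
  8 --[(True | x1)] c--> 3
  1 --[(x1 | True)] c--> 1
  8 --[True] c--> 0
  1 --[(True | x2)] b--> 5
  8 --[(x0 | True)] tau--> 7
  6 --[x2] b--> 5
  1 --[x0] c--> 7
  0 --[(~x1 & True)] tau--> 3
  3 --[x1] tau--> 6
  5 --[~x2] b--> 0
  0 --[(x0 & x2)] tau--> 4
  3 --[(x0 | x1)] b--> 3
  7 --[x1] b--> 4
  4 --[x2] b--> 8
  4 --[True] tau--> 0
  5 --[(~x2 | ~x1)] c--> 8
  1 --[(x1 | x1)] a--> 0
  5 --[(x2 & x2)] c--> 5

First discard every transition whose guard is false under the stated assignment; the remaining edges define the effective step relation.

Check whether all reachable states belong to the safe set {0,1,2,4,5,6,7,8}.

Allowed set {0,1,2,4,5,6,7,8}
Reachable = {0,3}
  0: safe
  3: ✗ unsafe
reach 3 via tau — violates

Answer: INVARIANT VIOLATED at state 3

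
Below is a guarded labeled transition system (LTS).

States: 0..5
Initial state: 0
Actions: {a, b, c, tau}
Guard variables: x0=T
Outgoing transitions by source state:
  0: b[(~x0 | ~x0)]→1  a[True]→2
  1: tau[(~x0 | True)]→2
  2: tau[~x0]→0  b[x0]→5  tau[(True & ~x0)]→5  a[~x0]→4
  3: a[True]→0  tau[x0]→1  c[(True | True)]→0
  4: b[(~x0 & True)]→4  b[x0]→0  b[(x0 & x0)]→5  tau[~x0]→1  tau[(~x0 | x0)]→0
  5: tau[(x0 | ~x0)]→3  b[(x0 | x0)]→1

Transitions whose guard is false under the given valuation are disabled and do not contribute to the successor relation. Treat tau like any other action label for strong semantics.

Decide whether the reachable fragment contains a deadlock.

Reachable = {0,1,2,3,5}
  0: a→2  [1 out]
  1: tau→2  [1 out]
  2: b→5  [1 out]
  3: a→0  c→0  tau→1  [3 out]
  5: b→1  tau→3  [2 out]

Answer: DEADLOCK-FREE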